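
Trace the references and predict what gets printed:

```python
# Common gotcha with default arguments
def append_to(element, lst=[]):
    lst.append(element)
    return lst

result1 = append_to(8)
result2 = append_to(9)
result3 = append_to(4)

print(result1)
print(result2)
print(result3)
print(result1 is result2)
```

Key concept: mutable default argument gotcha.
Step by step:
`result1 = append_to(8)` → result1 = [8]
`result2 = append_to(9)` → result1 = [8, 9] (same object as result2); result2 = [8, 9] (same object as result1)
`result3 = append_to(4)` → result1 = [8, 9, 4] (same object as result2, result3); result2 = [8, 9, 4] (same object as result1, result3); result3 = [8, 9, 4] (same object as result1, result2)
`print(result1)` → prints [8, 9, 4]
`print(result2)` → prints [8, 9, 4]
`print(result3)` → prints [8, 9, 4]
`print(result1 is result2)` → prints True

Answer:
[8, 9, 4]
[8, 9, 4]
[8, 9, 4]
True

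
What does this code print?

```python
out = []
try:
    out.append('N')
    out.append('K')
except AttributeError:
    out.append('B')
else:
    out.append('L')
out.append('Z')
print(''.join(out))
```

Execution trace: 'N' (try body) → 'K' (try body, no exception) → 'L' (else) → 'Z' (after the try/except). Output: NKLZ

Answer: NKLZ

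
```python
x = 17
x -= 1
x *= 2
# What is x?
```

Trace:
`x = 17` → x = 17
`x -= 1` → x = 16
`x *= 2` → x = 32
So x = 32

Answer: 32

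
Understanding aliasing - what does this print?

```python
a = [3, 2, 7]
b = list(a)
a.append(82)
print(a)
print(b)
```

Key concept: list() constructor creates copy.
Step by step:
`a = [3, 2, 7]` → a = [3, 2, 7]
`b = list(a)` → b = [3, 2, 7]
`a.append(82)` → a = [3, 2, 7, 82]
`print(a)` → prints [3, 2, 7, 82]
`print(b)` → prints [3, 2, 7]

Answer:
[3, 2, 7, 82]
[3, 2, 7]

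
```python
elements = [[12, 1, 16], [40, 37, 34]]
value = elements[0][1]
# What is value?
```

Trace:
`elements = [[12, 1, 16], [40, 37, 34]]` → elements = [[12, 1, 16], [40, 37, 34]]
`value = elements[0][1]` → value = 1
So value = 1

Answer: 1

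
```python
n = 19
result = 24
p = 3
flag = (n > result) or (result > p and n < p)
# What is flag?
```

Trace:
`n = 19` → n = 19
`result = 24` → result = 24
`p = 3` → p = 3
`flag = (n > result) or (result > p and n < p)` → flag = False
So flag = False

Answer: False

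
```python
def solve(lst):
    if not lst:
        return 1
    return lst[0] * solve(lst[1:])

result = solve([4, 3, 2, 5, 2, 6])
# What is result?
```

Product over [4, 3, 2, 5, 2, 6] = 4 * 3 * 2 * 5 * 2 * 6 = 1440

Answer: 1440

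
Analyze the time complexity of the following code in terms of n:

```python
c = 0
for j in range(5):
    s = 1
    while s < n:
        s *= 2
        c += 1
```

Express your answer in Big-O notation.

Each loop level contributes: 1 × log n. Multiplying the contributions gives O(log n).

Answer: O(log n)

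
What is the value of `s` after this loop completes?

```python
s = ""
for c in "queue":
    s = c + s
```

Reverse 'queue'
`s` takes the values: "" → "q" → "uq" → "euq" → "ueuq" → "eueuq"

Answer: "eueuq"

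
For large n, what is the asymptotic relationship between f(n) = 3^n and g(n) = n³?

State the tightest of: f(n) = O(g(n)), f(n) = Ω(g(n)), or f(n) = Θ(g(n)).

3^n vs n³: f(n) = Ω(g(n)) but not O(g(n)) — 3^n grows strictly faster than n³.

Answer: f(n) = Ω(g(n)) but not O(g(n)) — 3^n grows strictly faster than n³.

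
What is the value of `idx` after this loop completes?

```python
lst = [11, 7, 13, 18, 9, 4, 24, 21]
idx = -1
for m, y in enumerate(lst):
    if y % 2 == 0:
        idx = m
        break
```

First even number index in [11, 7, 13, 18, 9, 4, 24, 21]
`idx` takes the values: -1 → 3

Answer: 3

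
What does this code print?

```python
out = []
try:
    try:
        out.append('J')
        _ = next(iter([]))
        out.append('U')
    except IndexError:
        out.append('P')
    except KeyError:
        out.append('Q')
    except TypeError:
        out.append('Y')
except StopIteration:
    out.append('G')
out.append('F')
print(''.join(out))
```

Execution trace: 'J' (try body) → 'G' (outer except StopIteration) → 'F' (after the try/except). Output: JGF

Answer: JGF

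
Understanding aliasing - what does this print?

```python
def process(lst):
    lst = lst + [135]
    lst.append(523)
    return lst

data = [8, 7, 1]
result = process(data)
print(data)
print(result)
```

Key concept: rebinding parameter vs mutation.
Step by step:
`data = [8, 7, 1]` → data = [8, 7, 1]
`result = process(data)` → result = [8, 7, 1, 135, 523]
`print(data)` → prints [8, 7, 1]
`print(result)` → prints [8, 7, 1, 135, 523]

Answer:
[8, 7, 1]
[8, 7, 1, 135, 523]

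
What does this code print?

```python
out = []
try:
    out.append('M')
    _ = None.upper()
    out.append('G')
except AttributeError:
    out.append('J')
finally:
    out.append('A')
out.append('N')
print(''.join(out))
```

Execution trace: 'M' (try body) → 'J' (except AttributeError) → 'A' (finally) → 'N' (after the try/except). Output: MJAN

Answer: MJAN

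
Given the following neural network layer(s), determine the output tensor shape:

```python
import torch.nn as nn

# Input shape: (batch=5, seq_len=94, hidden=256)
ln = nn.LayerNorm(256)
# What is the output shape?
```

Input: (5, 94, 256) -> Output: (5, 94, 256)

Answer: (5, 94, 256)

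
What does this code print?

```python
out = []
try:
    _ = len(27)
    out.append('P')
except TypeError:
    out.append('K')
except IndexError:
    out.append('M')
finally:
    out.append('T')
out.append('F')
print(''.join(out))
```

Execution trace: 'K' (except TypeError) → 'T' (finally) → 'F' (after the try/except). Output: KTF

Answer: KTF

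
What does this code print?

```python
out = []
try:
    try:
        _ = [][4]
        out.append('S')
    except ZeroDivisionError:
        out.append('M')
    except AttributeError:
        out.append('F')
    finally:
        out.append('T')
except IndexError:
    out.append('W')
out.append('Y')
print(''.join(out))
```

Execution trace: 'T' (inner finally) → 'W' (outer except IndexError) → 'Y' (after the try/except). Output: TWY

Answer: TWY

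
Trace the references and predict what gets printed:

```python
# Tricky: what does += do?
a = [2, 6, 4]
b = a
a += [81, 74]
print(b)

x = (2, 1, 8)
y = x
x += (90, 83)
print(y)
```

Key concept: += behavior differs for mutable vs immutable.
Step by step:
`a = [2, 6, 4]` → a = [2, 6, 4]
`b = a` → b = [2, 6, 4] (same object as a)
`a += [81, 74]` → a = [2, 6, 4, 81, 74] (same object as b); b = [2, 6, 4, 81, 74] (same object as a)
`print(b)` → prints [2, 6, 4, 81, 74]
`x = (2, 1, 8)` → x = (2, 1, 8)
`y = x` → y = (2, 1, 8)
`x += (90, 83)` → x = (2, 1, 8, 90, 83)
`print(y)` → prints (2, 1, 8)

Answer:
[2, 6, 4, 81, 74]
(2, 1, 8)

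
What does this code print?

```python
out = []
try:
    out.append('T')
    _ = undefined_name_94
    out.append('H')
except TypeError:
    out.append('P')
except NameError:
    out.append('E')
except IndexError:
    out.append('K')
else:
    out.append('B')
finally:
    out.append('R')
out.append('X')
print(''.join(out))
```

Execution trace: 'T' (try body) → 'E' (except NameError) → 'R' (finally) → 'X' (after the try/except). Output: TERX

Answer: TERX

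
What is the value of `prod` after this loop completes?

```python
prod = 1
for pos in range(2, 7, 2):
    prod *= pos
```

Product of even numbers 2 to 6
`prod` takes the values: 1 → 2 → 8 → 48

Answer: 48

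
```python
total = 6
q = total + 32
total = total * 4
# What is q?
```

Trace:
`total = 6` → total = 6
`q = total + 32` → q = 38
`total = total * 4` → total = 24
So q = 38

Answer: 38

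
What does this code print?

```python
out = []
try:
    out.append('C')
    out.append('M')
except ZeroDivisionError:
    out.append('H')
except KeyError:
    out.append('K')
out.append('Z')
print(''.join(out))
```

Execution trace: 'C' (try body) → 'M' (try body, no exception) → 'Z' (after the try/except). Output: CMZ

Answer: CMZ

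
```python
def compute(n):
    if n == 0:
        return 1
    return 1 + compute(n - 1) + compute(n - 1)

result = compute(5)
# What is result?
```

compute(n) = 1 + 2·compute(n-1), compute(0)=1. Closed form: (1+1)·2^5 - 1 = 63.

Answer: 63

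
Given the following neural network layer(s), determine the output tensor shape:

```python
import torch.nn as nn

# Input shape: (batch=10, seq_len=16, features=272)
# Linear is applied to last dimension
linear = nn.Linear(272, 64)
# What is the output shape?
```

Input: (10, 16, 272) -> Output: (10, 16, 64)

Answer: (10, 16, 64)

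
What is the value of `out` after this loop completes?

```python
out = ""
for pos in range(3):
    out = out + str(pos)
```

Concatenate digits 0 to 2
`out` takes the values: "" → "0" → "01" → "012"

Answer: "012"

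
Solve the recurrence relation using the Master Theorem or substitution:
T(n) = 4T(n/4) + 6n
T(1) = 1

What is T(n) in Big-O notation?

By Master Theorem: a=4, b=4, f(n)=6n. Since log_4(4) = 1 and f(n) = Θ(n^1), Case 2 applies. T(n) = O(n log n).

Answer: O(n log n)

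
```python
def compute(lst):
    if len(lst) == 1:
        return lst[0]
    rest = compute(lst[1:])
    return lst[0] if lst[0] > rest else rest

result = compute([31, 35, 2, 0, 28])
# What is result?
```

Recursive max over [31, 35, 2, 0, 28] = 35

Answer: 35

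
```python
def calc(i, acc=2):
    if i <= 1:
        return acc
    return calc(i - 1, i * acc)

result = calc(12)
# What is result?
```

Accumulator trace (n, acc): (12, 2) -> (11, 24) -> (10, 264) -> (9, 2640) -> (8, 23760) -> (7, 190080) -> (6, 1330560) -> (5, 7983360) -> (4, 39916800) -> (3, 159667200) -> (2, 479001600) -> (1, 958003200) -> return 958003200

Answer: 958003200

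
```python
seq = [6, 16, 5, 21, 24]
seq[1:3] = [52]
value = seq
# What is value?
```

Trace:
`seq = [6, 16, 5, 21, 24]` → seq = [6, 16, 5, 21, 24]
`seq[1:3] = [52]` → seq = [6, 52, 21, 24]
`value = seq` → value = [6, 52, 21, 24]
So value = [6, 52, 21, 24]

Answer: [6, 52, 21, 24]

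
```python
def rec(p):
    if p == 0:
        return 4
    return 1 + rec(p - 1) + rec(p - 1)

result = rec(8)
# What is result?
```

rec(p) = 1 + 2·rec(p-1), rec(0)=4. Closed form: (4+1)·2^8 - 1 = 1279.

Answer: 1279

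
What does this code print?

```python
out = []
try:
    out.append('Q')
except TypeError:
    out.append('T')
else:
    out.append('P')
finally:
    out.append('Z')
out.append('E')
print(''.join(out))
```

Execution trace: 'Q' (try body, no exception) → 'P' (else) → 'Z' (finally) → 'E' (after the try/except). Output: QPZE

Answer: QPZE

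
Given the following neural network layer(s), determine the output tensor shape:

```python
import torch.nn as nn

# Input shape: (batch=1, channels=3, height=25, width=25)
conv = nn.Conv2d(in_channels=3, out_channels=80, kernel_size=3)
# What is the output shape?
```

Input: (1, 3, 25, 25) -> Output: (1, 80, 23, 23)

Answer: (1, 80, 23, 23)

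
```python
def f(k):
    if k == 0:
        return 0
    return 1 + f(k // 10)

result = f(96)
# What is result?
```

Count of digits of 96: 2

Answer: 2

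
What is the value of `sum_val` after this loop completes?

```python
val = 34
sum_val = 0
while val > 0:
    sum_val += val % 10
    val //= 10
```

Sum digits of 34
`sum_val` takes the values: 0 → 4 → 7

Answer: 7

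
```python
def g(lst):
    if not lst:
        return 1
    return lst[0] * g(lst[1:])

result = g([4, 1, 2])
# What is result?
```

Product over [4, 1, 2] = 4 * 1 * 2 = 8

Answer: 8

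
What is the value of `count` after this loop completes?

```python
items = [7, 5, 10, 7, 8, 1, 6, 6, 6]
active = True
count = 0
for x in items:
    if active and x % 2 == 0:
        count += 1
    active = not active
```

Count even values at even positions
`count` takes the values: 0 → 1 → 2 → 3 → 4

Answer: 4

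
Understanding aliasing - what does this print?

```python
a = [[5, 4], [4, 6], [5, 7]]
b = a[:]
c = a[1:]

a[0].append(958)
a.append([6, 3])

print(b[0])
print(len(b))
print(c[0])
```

Key concept: slice with nested mutation.
Step by step:
`a = [[5, 4], [4, 6], [5, 7]]` → a = [[5, 4], [4, 6], [5, 7]]
`b = a[:]` → b = [[5, 4], [4, 6], [5, 7]]
`c = a[1:]` → c = [[4, 6], [5, 7]]
`a[0].append(958)` → a = [[5, 4, 958], [4, 6], [5, 7]]; b = [[5, 4, 958], [4, 6], [5, 7]]
`a.append([6, 3])` → a = [[5, 4, 958], [4, 6], [5, 7], [6, 3]]
`print(b[0])` → prints [5, 4, 958]
`print(len(b))` → prints 3
`print(c[0])` → prints [4, 6]

Answer:
[5, 4, 958]
3
[4, 6]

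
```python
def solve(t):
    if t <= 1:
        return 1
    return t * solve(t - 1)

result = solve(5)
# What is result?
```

solve(5) = 5 * 4 * 3 * 2 * 1 = 120

Answer: 120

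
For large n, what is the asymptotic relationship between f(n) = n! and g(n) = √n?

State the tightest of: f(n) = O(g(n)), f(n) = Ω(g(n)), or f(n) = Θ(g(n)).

n! vs √n: f(n) = Ω(g(n)) but not O(g(n)) — n! grows strictly faster than √n.

Answer: f(n) = Ω(g(n)) but not O(g(n)) — n! grows strictly faster than √n.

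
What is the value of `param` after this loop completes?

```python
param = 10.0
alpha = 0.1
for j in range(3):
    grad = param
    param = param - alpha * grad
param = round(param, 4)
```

Gradient descent: w = 10.0 * (1 - 0.1)^3
`param` takes the values: 10.0 → 9.0 → 8.1 → 7.29

Answer: 7.29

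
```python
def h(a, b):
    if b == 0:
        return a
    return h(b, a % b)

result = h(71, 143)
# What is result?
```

h(71, 143) -> h(143, 71) -> h(71, 1) -> h(1, 0) -> 1

Answer: 1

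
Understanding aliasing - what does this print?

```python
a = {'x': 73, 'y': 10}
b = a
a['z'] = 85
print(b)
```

Key concept: dict aliasing.
Step by step:
`a = {'x': 73, 'y': 10}` → a = {'x': 73, 'y': 10}
`b = a` → b = {'x': 73, 'y': 10} (same object as a)
`a['z'] = 85` → a = {'x': 73, 'y': 10, 'z': 85} (same object as b); b = {'x': 73, 'y': 10, 'z': 85} (same object as a)
`print(b)` → prints {'x': 73, 'y': 10, 'z': 85}

Answer: {'x': 73, 'y': 10, 'z': 85}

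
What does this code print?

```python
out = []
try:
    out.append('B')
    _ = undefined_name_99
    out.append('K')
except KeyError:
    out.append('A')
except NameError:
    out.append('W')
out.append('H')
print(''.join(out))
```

Execution trace: 'B' (try body) → 'W' (except NameError) → 'H' (after the try/except). Output: BWH

Answer: BWH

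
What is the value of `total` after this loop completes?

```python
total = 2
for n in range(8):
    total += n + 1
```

Start at 2, add 1 to 8 = 38
`total` takes the values: 2 → 3 → 5 → 8 → 12 → 17 → 23 → 30 → 38

Answer: 38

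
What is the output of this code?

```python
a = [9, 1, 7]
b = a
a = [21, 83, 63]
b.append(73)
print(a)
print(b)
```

Key concept: rebinding vs mutation: a is rebound to a new list, b still points at the original.
Step by step:
`a = [9, 1, 7]` → a = [9, 1, 7]
`b = a` → b = [9, 1, 7] (same object as a)
`a = [21, 83, 63]` → a = [21, 83, 63]
`b.append(73)` → b = [9, 1, 7, 73]
`print(a)` → prints [21, 83, 63]
`print(b)` → prints [9, 1, 7, 73]

Answer:
[21, 83, 63]
[9, 1, 7, 73]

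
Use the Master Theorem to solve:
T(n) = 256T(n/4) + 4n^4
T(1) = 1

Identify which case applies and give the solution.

a=256, b=4, f(n)=4n^4. log_4(256) = 4. Since c=4 = 4, Case 2 applies: T(n) = Θ(n^log_b(a) · log n) = O(n^4 log n).

Answer: O(n^4 log n) - Case 2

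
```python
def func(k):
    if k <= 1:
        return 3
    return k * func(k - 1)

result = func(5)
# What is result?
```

func(5) = 5 * 4 * 3 * 2 * 3 = 360

Answer: 360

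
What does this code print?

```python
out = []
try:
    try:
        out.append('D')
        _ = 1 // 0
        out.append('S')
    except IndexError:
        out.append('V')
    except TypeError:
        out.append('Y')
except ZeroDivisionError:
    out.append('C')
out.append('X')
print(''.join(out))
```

Execution trace: 'D' (try body) → 'C' (outer except ZeroDivisionError) → 'X' (after the try/except). Output: DCX

Answer: DCX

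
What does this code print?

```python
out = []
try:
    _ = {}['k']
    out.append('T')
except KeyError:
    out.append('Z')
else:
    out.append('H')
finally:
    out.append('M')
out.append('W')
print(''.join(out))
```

Execution trace: 'Z' (except KeyError) → 'M' (finally) → 'W' (after the try/except). Output: ZMW

Answer: ZMW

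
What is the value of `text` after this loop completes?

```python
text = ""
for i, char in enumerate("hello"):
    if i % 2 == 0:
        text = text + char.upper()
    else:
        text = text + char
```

Uppercase even positions in 'hello'
`text` takes the values: "" → "H" → "He" → "HeL" → "HeLl" → "HeLlO"

Answer: "HeLlO"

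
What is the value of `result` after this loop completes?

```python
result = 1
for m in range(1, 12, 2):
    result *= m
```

Product of 1, 3, 5, ... up to 11
`result` takes the values: 1 → 3 → 15 → 105 → 945 → 10395

Answer: 10395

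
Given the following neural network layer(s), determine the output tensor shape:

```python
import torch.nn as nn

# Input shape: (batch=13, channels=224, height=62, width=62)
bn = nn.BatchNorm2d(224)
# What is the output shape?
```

Input: (13, 224, 62, 62) -> Output: (13, 224, 62, 62)

Answer: (13, 224, 62, 62)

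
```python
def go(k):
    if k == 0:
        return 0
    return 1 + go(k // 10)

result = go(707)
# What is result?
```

Count of digits of 707: 3

Answer: 3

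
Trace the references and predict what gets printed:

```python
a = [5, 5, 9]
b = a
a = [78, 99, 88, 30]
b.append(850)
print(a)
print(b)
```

Key concept: rebinding vs mutation: a is rebound to a new list, b still points at the original.
Step by step:
`a = [5, 5, 9]` → a = [5, 5, 9]
`b = a` → b = [5, 5, 9] (same object as a)
`a = [78, 99, 88, 30]` → a = [78, 99, 88, 30]
`b.append(850)` → b = [5, 5, 9, 850]
`print(a)` → prints [78, 99, 88, 30]
`print(b)` → prints [5, 5, 9, 850]

Answer:
[78, 99, 88, 30]
[5, 5, 9, 850]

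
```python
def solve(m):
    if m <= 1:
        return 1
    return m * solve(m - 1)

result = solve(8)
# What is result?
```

solve(8) = 8 * 7 * 6 * 5 * 4 * 3 * 2 * 1 = 40320

Answer: 40320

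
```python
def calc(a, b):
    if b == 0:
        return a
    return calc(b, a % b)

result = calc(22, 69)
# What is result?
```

calc(22, 69) -> calc(69, 22) -> calc(22, 3) -> calc(3, 1) -> calc(1, 0) -> 1

Answer: 1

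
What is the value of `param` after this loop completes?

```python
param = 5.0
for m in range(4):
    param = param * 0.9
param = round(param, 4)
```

Exponential decay: 5.0 * 0.9^4
`param` takes the values: 5.0 → 4.5 → 4.05 → 3.645 → 3.2805

Answer: 3.2805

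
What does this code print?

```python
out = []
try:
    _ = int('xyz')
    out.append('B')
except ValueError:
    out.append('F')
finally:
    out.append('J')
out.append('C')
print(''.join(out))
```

Execution trace: 'F' (except ValueError) → 'J' (finally) → 'C' (after the try/except). Output: FJC

Answer: FJC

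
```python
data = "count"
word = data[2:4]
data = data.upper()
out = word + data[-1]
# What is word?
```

Trace:
`data = "count"` → data = 'count'
`word = data[2:4]` → word = 'un'
`data = data.upper()` → data = 'COUNT'
`out = word + data[-1]` → out = 'unT'
So word = 'un'

Answer: 'un'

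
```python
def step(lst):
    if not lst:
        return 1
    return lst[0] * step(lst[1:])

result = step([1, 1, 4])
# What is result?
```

Product over [1, 1, 4] = 1 * 1 * 4 = 4

Answer: 4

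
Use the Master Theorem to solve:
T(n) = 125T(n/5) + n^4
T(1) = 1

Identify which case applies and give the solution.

a=125, b=5, f(n)=n^4. log_5(125) = 3. Since c=4 > 3 and the regularity condition holds (125(n/5)^4 = (125/5^4)n^4 with 125/5^4 < 1), Case 3 applies: T(n) = Θ(f(n)) = O(n^4).

Answer: O(n^4) - Case 3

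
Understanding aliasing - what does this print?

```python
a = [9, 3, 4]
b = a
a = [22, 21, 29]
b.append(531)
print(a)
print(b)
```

Key concept: rebinding vs mutation: a is rebound to a new list, b still points at the original.
Step by step:
`a = [9, 3, 4]` → a = [9, 3, 4]
`b = a` → b = [9, 3, 4] (same object as a)
`a = [22, 21, 29]` → a = [22, 21, 29]
`b.append(531)` → b = [9, 3, 4, 531]
`print(a)` → prints [22, 21, 29]
`print(b)` → prints [9, 3, 4, 531]

Answer:
[22, 21, 29]
[9, 3, 4, 531]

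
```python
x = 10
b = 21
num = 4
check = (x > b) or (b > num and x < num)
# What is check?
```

Trace:
`x = 10` → x = 10
`b = 21` → b = 21
`num = 4` → num = 4
`check = (x > b) or (b > num and x < num)` → check = False
So check = False

Answer: False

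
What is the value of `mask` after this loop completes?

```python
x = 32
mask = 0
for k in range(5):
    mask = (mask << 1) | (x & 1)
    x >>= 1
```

Reverse lowest 5 bits of 32
`mask` takes the values: 0

Answer: 0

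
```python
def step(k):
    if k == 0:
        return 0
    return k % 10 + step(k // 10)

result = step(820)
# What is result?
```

Sum of digits of 820: 0 + 2 + 8 = 10

Answer: 10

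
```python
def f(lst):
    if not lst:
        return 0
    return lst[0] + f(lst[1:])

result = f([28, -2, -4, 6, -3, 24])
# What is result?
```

28 + (-2) + (-4) + 6 + (-3) + 24 + 0 = 49

Answer: 49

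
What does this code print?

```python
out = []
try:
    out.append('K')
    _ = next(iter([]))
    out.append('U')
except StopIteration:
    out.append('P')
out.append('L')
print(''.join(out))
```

Execution trace: 'K' (try body) → 'P' (except StopIteration) → 'L' (after the try/except). Output: KPL

Answer: KPL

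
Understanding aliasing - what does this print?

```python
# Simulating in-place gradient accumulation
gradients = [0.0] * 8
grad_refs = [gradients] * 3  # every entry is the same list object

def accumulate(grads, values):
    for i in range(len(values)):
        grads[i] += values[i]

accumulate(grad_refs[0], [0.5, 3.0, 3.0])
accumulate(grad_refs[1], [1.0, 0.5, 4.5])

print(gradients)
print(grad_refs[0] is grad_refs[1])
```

Key concept: gradient accumulation aliasing.
Step by step:
`gradients = [0.0] * 8` → gradients = [0.0, 0.0, 0.0, 0.0, 0.0, 0.0, 0.0, 0.0]
`grad_refs = [gradients] * 3` → grad_refs = [[0.0, 0.0, 0.0, 0.0, 0.0, 0.0, 0.0, 0.0], [0.0, 0.0, 0.0, 0.0, 0.0, 0.0, 0.0, 0.0], [0.0, 0.0, 0.0, 0.0, 0.0, 0.0, 0.0, 0.0]]
`accumulate(grad_refs[0], [0.5, 3.0, 3.0])` → gradients = [0.5, 3.0, 3.0, 0.0, 0.0, 0.0, 0.0, 0.0]; grad_refs = [[0.5, 3.0, 3.0, 0.0, 0.0, 0.0, 0.0, 0.0], [0.5, 3.0, 3.0, 0.0, 0.0, 0.0, 0.0, 0.0], [0.5, 3.0, 3.0, 0.0, 0.0, 0.0, 0.0, 0.0]]
`accumulate(grad_refs[1], [1.0, 0.5, 4.5])` → gradients = [1.5, 3.5, 7.5, 0.0, 0.0, 0.0, 0.0, 0.0]; grad_refs = [[1.5, 3.5, 7.5, 0.0, 0.0, 0.0, 0.0, 0.0], [1.5, 3.5, 7.5, 0.0, 0.0, 0.0, 0.0, 0.0], [1.5, 3.5, 7.5, 0.0, 0.0, 0.0, 0.0, 0.0]]
`print(gradients)` → prints [1.5, 3.5, 7.5, 0.0, 0.0, 0.0, 0.0, 0.0]
`print(grad_refs[0] is grad_refs[1])` → prints True

Answer:
[1.5, 3.5, 7.5, 0.0, 0.0, 0.0, 0.0, 0.0]
True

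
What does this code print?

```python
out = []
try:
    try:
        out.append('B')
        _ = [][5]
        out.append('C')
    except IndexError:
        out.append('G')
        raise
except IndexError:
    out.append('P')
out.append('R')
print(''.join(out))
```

Execution trace: 'B' (inner try body) → 'G' (inner except IndexError) → 'P' (outer except IndexError) → 'R' (after the try/except). Output: BGPR

Answer: BGPR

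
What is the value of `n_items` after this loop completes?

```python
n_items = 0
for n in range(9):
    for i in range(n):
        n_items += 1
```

Triangle number: 0+1+2+...+8
`n_items` takes the values: 0 → 1 → 2 → 3 → 4 → 5 → 6 → 7 → 8 → 9 → 10 → 11 → 12 → 13 → 14 → 15 → 16 → 17 → 18 → 19 → 20 → 21 → 22 → 23 → 24 → 25 → 26 → 27 → 28 → 29 → 30 → 31 → 32 → 33 → 34 → 35 → 36

Answer: 36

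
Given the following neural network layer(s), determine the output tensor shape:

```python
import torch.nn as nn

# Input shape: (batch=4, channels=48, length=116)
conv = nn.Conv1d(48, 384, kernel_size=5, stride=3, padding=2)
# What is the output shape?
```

Input: (4, 48, 116) -> Output: (4, 384, 39)

Answer: (4, 384, 39)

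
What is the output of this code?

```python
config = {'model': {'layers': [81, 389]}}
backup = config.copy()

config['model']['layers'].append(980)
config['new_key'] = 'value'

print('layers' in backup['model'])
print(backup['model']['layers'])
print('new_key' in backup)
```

Key concept: shallow copy gotcha with nested dict.
Step by step:
`config = {'model': {'layers': [81, 389]}}` → config = {'model': {'layers': [81, 389]}}
`backup = config.copy()` → backup = {'model': {'layers': [81, 389]}}
`config['model']['layers'].append(980)` → config = {'model': {'layers': [81, 389, 980]}}; backup = {'model': {'layers': [81, 389, 980]}}
`config['new_key'] = 'value'` → config = {'model': {'layers': [81, 389, 980]}, 'new_key': 'value'}
`print('layers' in backup['model'])` → prints True
`print(backup['model']['layers'])` → prints [81, 389, 980]
`print('new_key' in backup)` → prints False

Answer:
True
[81, 389, 980]
False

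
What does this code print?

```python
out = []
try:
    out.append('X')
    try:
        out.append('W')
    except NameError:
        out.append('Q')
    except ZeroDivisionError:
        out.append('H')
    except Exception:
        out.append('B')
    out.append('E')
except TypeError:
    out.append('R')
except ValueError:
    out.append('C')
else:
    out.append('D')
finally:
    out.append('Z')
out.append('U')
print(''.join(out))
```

Execution trace: 'X' (try body) → 'W' (inner try body, no exception) → 'E' (try body, no exception) → 'D' (else) → 'Z' (finally) → 'U' (after the try/except). Output: XWEDZU

Answer: XWEDZU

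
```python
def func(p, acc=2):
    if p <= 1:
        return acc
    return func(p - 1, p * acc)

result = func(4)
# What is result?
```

Accumulator trace (n, acc): (4, 2) -> (3, 8) -> (2, 24) -> (1, 48) -> return 48

Answer: 48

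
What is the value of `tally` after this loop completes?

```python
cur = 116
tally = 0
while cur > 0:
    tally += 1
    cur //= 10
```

Count digits by repeated division by 10
`tally` takes the values: 0 → 1 → 2 → 3

Answer: 3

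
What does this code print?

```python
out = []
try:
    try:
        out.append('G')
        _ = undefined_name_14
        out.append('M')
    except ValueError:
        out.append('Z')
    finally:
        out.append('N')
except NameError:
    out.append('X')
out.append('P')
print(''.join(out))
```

Execution trace: 'G' (try body) → 'N' (finally) → 'X' (outer except NameError) → 'P' (after the try/except). Output: GNXP

Answer: GNXP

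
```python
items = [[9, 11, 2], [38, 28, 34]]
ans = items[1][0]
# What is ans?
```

Trace:
`items = [[9, 11, 2], [38, 28, 34]]` → items = [[9, 11, 2], [38, 28, 34]]
`ans = items[1][0]` → ans = 38
So ans = 38

Answer: 38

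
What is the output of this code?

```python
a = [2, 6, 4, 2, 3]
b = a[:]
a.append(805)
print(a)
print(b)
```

Key concept: slice [:] creates copy.
Step by step:
`a = [2, 6, 4, 2, 3]` → a = [2, 6, 4, 2, 3]
`b = a[:]` → b = [2, 6, 4, 2, 3]
`a.append(805)` → a = [2, 6, 4, 2, 3, 805]
`print(a)` → prints [2, 6, 4, 2, 3, 805]
`print(b)` → prints [2, 6, 4, 2, 3]

Answer:
[2, 6, 4, 2, 3, 805]
[2, 6, 4, 2, 3]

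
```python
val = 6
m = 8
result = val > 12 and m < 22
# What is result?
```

Trace:
`val = 6` → val = 6
`m = 8` → m = 8
`result = val > 12 and m < 22` → result = False
So result = False

Answer: False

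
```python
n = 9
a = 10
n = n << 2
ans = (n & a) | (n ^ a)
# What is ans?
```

Trace:
`n = 9` → n = 9
`a = 10` → a = 10
`n = n << 2` → n = 36
`ans = (n & a) | (n ^ a)` → ans = 46
So ans = 46

Answer: 46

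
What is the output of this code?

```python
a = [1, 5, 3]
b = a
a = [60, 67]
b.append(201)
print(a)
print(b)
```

Key concept: rebinding vs mutation: a is rebound to a new list, b still points at the original.
Step by step:
`a = [1, 5, 3]` → a = [1, 5, 3]
`b = a` → b = [1, 5, 3] (same object as a)
`a = [60, 67]` → a = [60, 67]
`b.append(201)` → b = [1, 5, 3, 201]
`print(a)` → prints [60, 67]
`print(b)` → prints [1, 5, 3, 201]

Answer:
[60, 67]
[1, 5, 3, 201]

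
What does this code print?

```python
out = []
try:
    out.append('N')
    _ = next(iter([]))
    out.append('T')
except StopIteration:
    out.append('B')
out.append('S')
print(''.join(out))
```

Execution trace: 'N' (try body) → 'B' (except StopIteration) → 'S' (after the try/except). Output: NBS

Answer: NBS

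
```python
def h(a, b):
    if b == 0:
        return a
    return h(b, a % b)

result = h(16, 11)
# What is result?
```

h(16, 11) -> h(11, 5) -> h(5, 1) -> h(1, 0) -> 1

Answer: 1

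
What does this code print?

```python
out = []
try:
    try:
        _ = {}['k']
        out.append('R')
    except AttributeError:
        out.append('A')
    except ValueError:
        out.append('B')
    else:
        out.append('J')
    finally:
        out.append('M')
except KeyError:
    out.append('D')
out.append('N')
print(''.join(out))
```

Execution trace: 'M' (finally) → 'D' (outer except KeyError) → 'N' (after the try/except). Output: MDN

Answer: MDN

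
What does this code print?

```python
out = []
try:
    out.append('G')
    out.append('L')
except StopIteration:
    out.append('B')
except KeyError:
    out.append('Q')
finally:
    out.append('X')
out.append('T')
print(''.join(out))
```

Execution trace: 'G' (try body) → 'L' (try body, no exception) → 'X' (finally) → 'T' (after the try/except). Output: GLXT

Answer: GLXT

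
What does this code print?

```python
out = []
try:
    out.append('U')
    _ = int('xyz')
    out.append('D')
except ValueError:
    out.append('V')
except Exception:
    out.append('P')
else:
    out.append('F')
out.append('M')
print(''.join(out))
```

Execution trace: 'U' (try body) → 'V' (except ValueError) → 'M' (after the try/except). Output: UVM

Answer: UVM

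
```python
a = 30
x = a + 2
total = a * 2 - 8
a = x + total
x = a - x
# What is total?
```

Trace:
`a = 30` → a = 30
`x = a + 2` → x = 32
`total = a * 2 - 8` → total = 52
`a = x + total` → a = 84
`x = a - x` → x = 52
So total = 52

Answer: 52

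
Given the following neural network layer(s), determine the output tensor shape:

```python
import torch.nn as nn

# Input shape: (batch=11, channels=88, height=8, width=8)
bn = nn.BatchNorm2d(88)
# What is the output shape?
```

Input: (11, 88, 8, 8) -> Output: (11, 88, 8, 8)

Answer: (11, 88, 8, 8)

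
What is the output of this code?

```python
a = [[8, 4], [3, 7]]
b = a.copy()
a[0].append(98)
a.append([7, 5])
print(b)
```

Key concept: shallow copy with nested lists.
Step by step:
`a = [[8, 4], [3, 7]]` → a = [[8, 4], [3, 7]]
`b = a.copy()` → b = [[8, 4], [3, 7]]
`a[0].append(98)` → a = [[8, 4, 98], [3, 7]]; b = [[8, 4, 98], [3, 7]]
`a.append([7, 5])` → a = [[8, 4, 98], [3, 7], [7, 5]]
`print(b)` → prints [[8, 4, 98], [3, 7]]

Answer: [[8, 4, 98], [3, 7]]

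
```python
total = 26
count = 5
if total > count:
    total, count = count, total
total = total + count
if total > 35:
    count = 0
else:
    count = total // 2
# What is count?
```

Trace:
`total = 26` → total = 26
`count = 5` → count = 5
`if total > count: ...` → total > count is True → total = 5; count = 26
`total = total + count` → total = 31
`if total > 35: ...` → total > 35 is False, take else branch → count = 15
So count = 15

Answer: 15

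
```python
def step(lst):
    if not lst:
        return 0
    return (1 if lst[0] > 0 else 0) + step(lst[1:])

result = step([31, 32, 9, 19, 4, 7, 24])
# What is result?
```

Count of positive elements in [31, 32, 9, 19, 4, 7, 24] = 7

Answer: 7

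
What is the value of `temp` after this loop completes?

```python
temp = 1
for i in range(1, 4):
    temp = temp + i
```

Start at 1, add 1 through 3
`temp` takes the values: 1 → 2 → 4 → 7

Answer: 7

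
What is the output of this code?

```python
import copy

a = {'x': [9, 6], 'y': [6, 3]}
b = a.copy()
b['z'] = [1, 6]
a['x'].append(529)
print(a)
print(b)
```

Key concept: shallow copy of dict with mutable values.
Step by step:
`a = {'x': [9, 6], 'y': [6, 3]}` → a = {'x': [9, 6], 'y': [6, 3]}
`b = a.copy()` → b = {'x': [9, 6], 'y': [6, 3]}
`b['z'] = [1, 6]` → b = {'x': [9, 6], 'y': [6, 3], 'z': [1, 6]}
`a['x'].append(529)` → a = {'x': [9, 6, 529], 'y': [6, 3]}; b = {'x': [9, 6, 529], 'y': [6, 3], 'z': [1, 6]}
`print(a)` → prints {'x': [9, 6, 529], 'y': [6, 3]}
`print(b)` → prints {'x': [9, 6, 529], 'y': [6, 3], 'z': [1, 6]}

Answer:
{'x': [9, 6, 529], 'y': [6, 3]}
{'x': [9, 6, 529], 'y': [6, 3], 'z': [1, 6]}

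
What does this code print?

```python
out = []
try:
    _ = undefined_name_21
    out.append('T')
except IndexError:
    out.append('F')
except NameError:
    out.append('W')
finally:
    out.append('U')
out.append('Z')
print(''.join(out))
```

Execution trace: 'W' (except NameError) → 'U' (finally) → 'Z' (after the try/except). Output: WUZ

Answer: WUZ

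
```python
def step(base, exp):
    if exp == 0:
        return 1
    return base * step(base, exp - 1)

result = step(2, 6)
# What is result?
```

step(2, 6) = 2 * 2 * 2 * 2 * 2 * 2 = 64

Answer: 64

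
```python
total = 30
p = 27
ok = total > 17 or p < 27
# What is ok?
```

Trace:
`total = 30` → total = 30
`p = 27` → p = 27
`ok = total > 17 or p < 27` → ok = True
So ok = True

Answer: True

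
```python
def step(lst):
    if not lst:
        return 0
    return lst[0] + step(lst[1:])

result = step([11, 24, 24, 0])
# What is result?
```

11 + 24 + 24 + 0 + 0 = 59

Answer: 59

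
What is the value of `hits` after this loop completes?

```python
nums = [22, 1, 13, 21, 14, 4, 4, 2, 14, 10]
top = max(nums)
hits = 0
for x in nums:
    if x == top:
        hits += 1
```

Count of max value 22 in [22, 1, 13, 21, 14, 4, 4, 2, 14, 10]
`hits` takes the values: 0 → 1

Answer: 1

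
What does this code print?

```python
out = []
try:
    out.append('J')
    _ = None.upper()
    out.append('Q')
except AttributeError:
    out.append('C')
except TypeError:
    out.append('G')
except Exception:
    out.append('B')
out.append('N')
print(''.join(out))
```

Execution trace: 'J' (try body) → 'C' (except AttributeError) → 'N' (after the try/except). Output: JCN

Answer: JCN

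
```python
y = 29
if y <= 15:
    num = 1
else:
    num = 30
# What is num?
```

Trace:
`y = 29` → y = 29
`if y <= 15: ...` → y <= 15 is False, take else branch → num = 30
So num = 30

Answer: 30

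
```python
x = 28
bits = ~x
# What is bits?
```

Trace:
`x = 28` → x = 28
`bits = ~x` → bits = -29
So bits = -29

Answer: -29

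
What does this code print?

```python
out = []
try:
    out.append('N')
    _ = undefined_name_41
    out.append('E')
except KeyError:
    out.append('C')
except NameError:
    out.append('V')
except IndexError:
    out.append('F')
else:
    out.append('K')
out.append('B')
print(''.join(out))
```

Execution trace: 'N' (try body) → 'V' (except NameError) → 'B' (after the try/except). Output: NVB

Answer: NVB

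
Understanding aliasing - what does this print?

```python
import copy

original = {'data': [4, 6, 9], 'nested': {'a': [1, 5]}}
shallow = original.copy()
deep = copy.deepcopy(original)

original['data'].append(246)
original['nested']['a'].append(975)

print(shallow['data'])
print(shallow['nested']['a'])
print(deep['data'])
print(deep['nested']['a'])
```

Key concept: comparing shallow vs deep copy.
Step by step:
`original = {'data': [4, 6, 9], 'nested': {'a': [1, 5]}}` → original = {'data': [4, 6, 9], 'nested': {'a': [1, 5]}}
`shallow = original.copy()` → shallow = {'data': [4, 6, 9], 'nested': {'a': [1, 5]}}
`deep = copy.deepcopy(original)` → deep = {'data': [4, 6, 9], 'nested': {'a': [1, 5]}}
`original['data'].append(246)` → original = {'data': [4, 6, 9, 246], 'nested': {'a': [1, 5]}}; shallow = {'data': [4, 6, 9, 246], 'nested': {'a': [1, 5]}}
`original['nested']['a'].append(975)` → original = {'data': [4, 6, 9, 246], 'nested': {'a': [1, 5, 975]}}; shallow = {'data': [4, 6, 9, 246], 'nested': {'a': [1, 5, 975]}}
`print(shallow['data'])` → prints [4, 6, 9, 246]
`print(shallow['nested']['a'])` → prints [1, 5, 975]
`print(deep['data'])` → prints [4, 6, 9]
`print(deep['nested']['a'])` → prints [1, 5]

Answer:
[4, 6, 9, 246]
[1, 5, 975]
[4, 6, 9]
[1, 5]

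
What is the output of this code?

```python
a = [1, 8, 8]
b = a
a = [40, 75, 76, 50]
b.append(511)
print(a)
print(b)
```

Key concept: rebinding vs mutation: a is rebound to a new list, b still points at the original.
Step by step:
`a = [1, 8, 8]` → a = [1, 8, 8]
`b = a` → b = [1, 8, 8] (same object as a)
`a = [40, 75, 76, 50]` → a = [40, 75, 76, 50]
`b.append(511)` → b = [1, 8, 8, 511]
`print(a)` → prints [40, 75, 76, 50]
`print(b)` → prints [1, 8, 8, 511]

Answer:
[40, 75, 76, 50]
[1, 8, 8, 511]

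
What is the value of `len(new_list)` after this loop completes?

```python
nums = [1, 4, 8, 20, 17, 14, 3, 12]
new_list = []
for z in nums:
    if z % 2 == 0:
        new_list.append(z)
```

Count even numbers in [1, 4, 8, 20, 17, 14, 3, 12]
`new_list` takes the values: [] → [4] → [4, 8] → [4, 8, 20] → [4, 8, 20, 14] → [4, 8, 20, 14, 12]
So `len(new_list)` = 5

Answer: 5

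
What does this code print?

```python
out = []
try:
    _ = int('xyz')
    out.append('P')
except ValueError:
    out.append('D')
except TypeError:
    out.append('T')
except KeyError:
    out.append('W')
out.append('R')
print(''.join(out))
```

Execution trace: 'D' (except ValueError) → 'R' (after the try/except). Output: DR

Answer: DR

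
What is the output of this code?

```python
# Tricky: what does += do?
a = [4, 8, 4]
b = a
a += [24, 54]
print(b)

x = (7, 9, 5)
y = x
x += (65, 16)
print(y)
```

Key concept: += behavior differs for mutable vs immutable.
Step by step:
`a = [4, 8, 4]` → a = [4, 8, 4]
`b = a` → b = [4, 8, 4] (same object as a)
`a += [24, 54]` → a = [4, 8, 4, 24, 54] (same object as b); b = [4, 8, 4, 24, 54] (same object as a)
`print(b)` → prints [4, 8, 4, 24, 54]
`x = (7, 9, 5)` → x = (7, 9, 5)
`y = x` → y = (7, 9, 5)
`x += (65, 16)` → x = (7, 9, 5, 65, 16)
`print(y)` → prints (7, 9, 5)

Answer:
[4, 8, 4, 24, 54]
(7, 9, 5)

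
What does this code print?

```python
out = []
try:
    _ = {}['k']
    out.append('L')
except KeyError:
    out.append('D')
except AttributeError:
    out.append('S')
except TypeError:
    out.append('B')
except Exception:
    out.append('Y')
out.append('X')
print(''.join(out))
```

Execution trace: 'D' (except KeyError) → 'X' (after the try/except). Output: DX

Answer: DX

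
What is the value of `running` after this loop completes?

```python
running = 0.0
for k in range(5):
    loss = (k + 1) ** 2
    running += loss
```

Sum of squared losses 1² + 2² + ... + 5²
`running` takes the values: 0.0 → 1.0 → 5.0 → 14.0 → 30.0 → 55.0

Answer: 55.0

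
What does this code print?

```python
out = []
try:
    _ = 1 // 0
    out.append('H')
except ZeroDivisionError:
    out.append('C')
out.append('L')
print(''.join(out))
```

Execution trace: 'C' (except ZeroDivisionError) → 'L' (after the try/except). Output: CL

Answer: CL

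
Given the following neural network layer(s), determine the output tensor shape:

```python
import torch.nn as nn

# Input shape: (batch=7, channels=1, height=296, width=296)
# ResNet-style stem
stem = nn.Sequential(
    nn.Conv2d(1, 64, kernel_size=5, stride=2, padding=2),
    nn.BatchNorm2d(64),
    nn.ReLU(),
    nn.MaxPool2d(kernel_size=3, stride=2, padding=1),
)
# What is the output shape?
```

Input: (7, 1, 296, 296) -> after Conv2d 5x5 stride=2: (7, 64, 148, 148) -> Output: (7, 64, 74, 74)

Answer: (7, 64, 74, 74)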